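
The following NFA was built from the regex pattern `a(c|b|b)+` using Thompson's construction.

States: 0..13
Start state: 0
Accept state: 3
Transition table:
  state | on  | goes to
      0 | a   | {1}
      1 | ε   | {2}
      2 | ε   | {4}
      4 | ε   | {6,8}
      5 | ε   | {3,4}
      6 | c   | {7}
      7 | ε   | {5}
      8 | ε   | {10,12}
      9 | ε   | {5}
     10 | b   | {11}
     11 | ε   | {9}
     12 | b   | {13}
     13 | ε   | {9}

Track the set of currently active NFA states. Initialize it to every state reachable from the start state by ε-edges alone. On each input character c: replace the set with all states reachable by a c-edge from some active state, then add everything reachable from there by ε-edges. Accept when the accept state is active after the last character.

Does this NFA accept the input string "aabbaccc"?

initial (ε-close {0}): {0}
'a' @ 1: {1,2,4,6,8,10,12}
'a' @ 2: {}  — dead — no transitions
rest 'bbaccc' ignored (set empty)
end set {} — state 3 not in

Answer: REJECT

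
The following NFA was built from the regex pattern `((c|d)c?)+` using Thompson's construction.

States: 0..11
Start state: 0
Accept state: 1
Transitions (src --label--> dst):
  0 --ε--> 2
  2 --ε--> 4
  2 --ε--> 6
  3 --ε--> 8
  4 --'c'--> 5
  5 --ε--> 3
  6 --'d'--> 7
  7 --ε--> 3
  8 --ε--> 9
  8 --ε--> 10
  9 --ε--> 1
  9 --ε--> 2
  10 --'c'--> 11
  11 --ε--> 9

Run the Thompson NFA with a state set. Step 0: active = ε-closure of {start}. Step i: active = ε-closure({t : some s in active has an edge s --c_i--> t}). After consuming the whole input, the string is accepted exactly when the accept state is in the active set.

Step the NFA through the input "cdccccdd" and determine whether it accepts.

Answer: ACCEPT

Steps:
initial (ε-close {0}): {0,2,4,6}
'c' @ 1: {1,2,3,4,5,6,8,9,10}  (accept∈set)
'd' @ 2: {1,2,3,4,6,7,8,9,10}  (accept∈set)
'c' @ 3: {1,2,3,4,5,6,8,9,10,11}  (accept∈set)
'c' @ 4: {1,2,3,4,5,6,8,9,10,11}  (accept∈set)
'c' @ 5: {1,2,3,4,5,6,8,9,10,11}  (accept∈set)
'c' @ 6: {1,2,3,4,5,6,8,9,10,11}  (accept∈set)
'd' @ 7: {1,2,3,4,6,7,8,9,10}  (accept∈set)
'd' @ 8: {1,2,3,4,6,7,8,9,10}  (accept∈set)
end set {1,2,3,4,6,7,8,9,10} — state 1 in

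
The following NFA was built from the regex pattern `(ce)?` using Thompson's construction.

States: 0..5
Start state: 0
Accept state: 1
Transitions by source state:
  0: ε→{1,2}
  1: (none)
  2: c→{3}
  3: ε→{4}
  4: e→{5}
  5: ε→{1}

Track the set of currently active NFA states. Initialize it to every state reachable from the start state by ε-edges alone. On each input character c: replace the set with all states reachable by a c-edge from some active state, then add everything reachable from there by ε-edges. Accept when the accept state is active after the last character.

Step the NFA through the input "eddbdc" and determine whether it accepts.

S₀ = ε-closure({0}) = {0,1,2}
'e' @ 1: {}  — dead — no transitions
rest 'ddbdc' ignored (set empty)
end set {} — state 1 not in

Answer: REJECT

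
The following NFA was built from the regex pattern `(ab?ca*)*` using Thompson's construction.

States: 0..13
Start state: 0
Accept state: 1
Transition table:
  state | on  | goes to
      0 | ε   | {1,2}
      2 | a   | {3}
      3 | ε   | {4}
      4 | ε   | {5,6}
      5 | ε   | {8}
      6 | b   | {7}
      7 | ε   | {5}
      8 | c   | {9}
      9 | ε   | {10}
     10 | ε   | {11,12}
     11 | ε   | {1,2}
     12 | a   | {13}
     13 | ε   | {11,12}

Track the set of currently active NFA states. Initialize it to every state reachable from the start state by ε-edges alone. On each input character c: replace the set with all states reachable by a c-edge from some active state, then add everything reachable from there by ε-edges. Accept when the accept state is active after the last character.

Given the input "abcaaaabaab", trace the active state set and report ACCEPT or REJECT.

Answer: REJECT

Derivation:
initial (ε-close {0}): {0,1,2}
'a' @ 1: {3,4,5,6,8}
'b' @ 2: {5,7,8}
'c' @ 3: {1,2,9,10,11,12}  [accepting]
'a' @ 4: {1,2,3,4,5,6,8,11,12,13}  [accepting]
'a' @ 5: {1,2,3,4,5,6,8,11,12,13}  [accepting]
'a' @ 6: {1,2,3,4,5,6,8,11,12,13}  [accepting]
'a' @ 7: {1,2,3,4,5,6,8,11,12,13}  [accepting]
'b' @ 8: {5,7,8}
'a' @ 9: {}  — no active states
rest 'ab' ignored (set empty)
after full input: {}  (accept=1 not in)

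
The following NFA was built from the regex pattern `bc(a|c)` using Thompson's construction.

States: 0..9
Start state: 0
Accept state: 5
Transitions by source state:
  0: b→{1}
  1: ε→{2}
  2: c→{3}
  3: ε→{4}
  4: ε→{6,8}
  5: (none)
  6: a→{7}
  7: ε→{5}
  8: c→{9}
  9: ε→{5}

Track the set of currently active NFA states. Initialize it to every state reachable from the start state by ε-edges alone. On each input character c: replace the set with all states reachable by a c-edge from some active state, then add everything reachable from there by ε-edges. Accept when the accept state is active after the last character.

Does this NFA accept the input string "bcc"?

initial (ε-close {0}): {0}
'b' @ 1: {1,2}
'c' @ 2: {3,4,6,8}
'c' @ 3: {5,9}  (accept∈set)
end set {5,9} — state 5 in

Answer: ACCEPT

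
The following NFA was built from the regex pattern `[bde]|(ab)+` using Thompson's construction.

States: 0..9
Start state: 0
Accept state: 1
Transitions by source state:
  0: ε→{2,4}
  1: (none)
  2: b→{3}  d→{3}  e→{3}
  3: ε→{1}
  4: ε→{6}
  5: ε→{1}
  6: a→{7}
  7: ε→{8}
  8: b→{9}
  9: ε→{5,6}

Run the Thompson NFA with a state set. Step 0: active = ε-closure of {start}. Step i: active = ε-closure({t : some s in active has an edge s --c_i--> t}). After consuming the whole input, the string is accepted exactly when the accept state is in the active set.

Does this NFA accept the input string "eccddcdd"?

Answer: REJECT

Steps:
start: ε-closure({0}) = {0,2,4,6}
'e' @ 1: {1,3}  [accepting]
'c' @ 2: {}  — state set empty
rest 'cddcdd' ignored (set empty)
end set {} — state 1 not in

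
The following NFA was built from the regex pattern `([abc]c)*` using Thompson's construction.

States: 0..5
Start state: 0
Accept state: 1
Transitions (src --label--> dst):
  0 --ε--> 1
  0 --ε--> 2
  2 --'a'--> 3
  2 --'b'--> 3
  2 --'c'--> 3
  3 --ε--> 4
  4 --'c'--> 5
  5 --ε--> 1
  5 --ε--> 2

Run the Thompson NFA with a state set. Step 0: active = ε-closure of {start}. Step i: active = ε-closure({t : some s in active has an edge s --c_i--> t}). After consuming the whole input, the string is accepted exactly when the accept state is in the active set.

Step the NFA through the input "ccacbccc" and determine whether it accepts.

S₀ = ε-closure({0}) = {0,1,2}
'c' @ 1: {3,4}
'c' @ 2: {1,2,5}  [accepting]
'a' @ 3: {3,4}
'c' @ 4: {1,2,5}  [accepting]
'b' @ 5: {3,4}
'c' @ 6: {1,2,5}  [accepting]
'c' @ 7: {3,4}
'c' @ 8: {1,2,5}  [accepting]
end set {1,2,5} — state 1 in

Answer: ACCEPT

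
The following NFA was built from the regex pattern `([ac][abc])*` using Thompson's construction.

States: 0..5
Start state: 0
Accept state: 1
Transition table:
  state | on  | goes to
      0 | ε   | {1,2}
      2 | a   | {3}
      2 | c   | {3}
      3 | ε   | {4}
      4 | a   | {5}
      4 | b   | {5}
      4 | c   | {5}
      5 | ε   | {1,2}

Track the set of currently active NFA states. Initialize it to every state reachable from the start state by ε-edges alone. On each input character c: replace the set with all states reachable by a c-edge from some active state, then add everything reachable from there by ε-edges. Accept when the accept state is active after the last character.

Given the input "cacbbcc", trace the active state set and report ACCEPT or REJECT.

Answer: REJECT

Derivation:
S₀ = ε-closure({0}) = {0,1,2}
'c' @ 1: {3,4}
'a' @ 2: {1,2,5}  ✓accept
'c' @ 3: {3,4}
'b' @ 4: {1,2,5}  ✓accept
'b' @ 5: {}  — state set empty
rest 'cc' ignored (set empty)
end set {} — state 1 not in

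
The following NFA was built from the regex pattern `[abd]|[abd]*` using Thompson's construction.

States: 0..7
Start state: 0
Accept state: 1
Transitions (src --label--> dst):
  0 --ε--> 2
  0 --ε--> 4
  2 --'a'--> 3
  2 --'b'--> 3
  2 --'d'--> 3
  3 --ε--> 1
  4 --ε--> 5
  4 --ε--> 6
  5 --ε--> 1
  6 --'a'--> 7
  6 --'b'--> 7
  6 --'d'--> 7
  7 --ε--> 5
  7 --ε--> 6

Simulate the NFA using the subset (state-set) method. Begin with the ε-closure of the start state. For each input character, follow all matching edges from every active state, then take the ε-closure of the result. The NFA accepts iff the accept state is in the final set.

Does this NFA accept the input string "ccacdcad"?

Answer: REJECT

Trace:
initial (ε-close {0}): {0,1,2,4,5,6}
'c' @ 1: {}  — dead — no transitions
rest 'cacdcad' ignored (set empty)
final: {}; accept 1 not in set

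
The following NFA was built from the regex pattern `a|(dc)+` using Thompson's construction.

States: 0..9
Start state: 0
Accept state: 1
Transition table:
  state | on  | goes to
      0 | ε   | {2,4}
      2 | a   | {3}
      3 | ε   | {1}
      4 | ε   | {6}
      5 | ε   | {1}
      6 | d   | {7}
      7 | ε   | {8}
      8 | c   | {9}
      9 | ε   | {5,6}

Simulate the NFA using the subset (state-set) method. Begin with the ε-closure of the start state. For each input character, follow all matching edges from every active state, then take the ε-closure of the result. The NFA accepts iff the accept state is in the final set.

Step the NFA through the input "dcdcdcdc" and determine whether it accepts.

start: ε-closure({0}) = {0,2,4,6}
'd' @ 1: {7,8}
'c' @ 2: {1,5,6,9}  ✓accept
'd' @ 3: {7,8}
'c' @ 4: {1,5,6,9}  ✓accept
'd' @ 5: {7,8}
'c' @ 6: {1,5,6,9}  ✓accept
'd' @ 7: {7,8}
'c' @ 8: {1,5,6,9}  ✓accept
after full input: {1,5,6,9}  (accept=1 in)

Answer: ACCEPT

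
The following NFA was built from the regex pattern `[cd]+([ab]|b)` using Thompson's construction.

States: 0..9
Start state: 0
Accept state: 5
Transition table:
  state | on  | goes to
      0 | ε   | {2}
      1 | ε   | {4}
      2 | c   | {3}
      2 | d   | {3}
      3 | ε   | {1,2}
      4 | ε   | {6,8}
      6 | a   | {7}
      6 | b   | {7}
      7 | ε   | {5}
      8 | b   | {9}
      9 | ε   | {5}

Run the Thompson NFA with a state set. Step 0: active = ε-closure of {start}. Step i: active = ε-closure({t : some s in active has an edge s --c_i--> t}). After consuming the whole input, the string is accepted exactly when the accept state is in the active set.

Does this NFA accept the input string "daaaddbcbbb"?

S₀ = ε-closure({0}) = {0,2}
'd' @ 1: {1,2,3,4,6,8}
'a' @ 2: {5,7}  [accepting]
'a' @ 3: {}  — state set empty
rest 'addbcbbb' ignored (set empty)
end set {} — state 5 not in

Answer: REJECT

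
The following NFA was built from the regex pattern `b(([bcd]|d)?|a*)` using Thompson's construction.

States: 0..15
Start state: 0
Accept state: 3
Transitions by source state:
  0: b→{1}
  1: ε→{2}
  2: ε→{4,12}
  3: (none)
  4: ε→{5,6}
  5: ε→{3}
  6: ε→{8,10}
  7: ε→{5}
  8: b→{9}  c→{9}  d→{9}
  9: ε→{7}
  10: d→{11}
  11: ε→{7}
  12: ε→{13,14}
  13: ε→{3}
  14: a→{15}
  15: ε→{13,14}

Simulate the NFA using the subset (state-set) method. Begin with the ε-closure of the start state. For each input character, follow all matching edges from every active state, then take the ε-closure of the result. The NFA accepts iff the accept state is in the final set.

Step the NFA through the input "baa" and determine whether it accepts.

S₀ = ε-closure({0}) = {0}
'b' @ 1: {1,2,3,4,5,6,8,10,12,13,14}  (accept∈set)
'a' @ 2: {3,13,14,15}  (accept∈set)
'a' @ 3: {3,13,14,15}  (accept∈set)
after full input: {3,13,14,15}  (accept=3 in)

Answer: ACCEPT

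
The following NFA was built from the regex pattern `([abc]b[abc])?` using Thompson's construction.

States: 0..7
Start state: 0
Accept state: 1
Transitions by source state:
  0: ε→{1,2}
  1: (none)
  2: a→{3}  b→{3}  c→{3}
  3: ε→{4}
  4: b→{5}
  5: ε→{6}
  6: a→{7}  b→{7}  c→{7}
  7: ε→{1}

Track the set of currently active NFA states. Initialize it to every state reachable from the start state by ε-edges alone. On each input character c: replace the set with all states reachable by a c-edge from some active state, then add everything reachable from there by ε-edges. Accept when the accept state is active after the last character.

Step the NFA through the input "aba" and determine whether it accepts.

Answer: ACCEPT

Derivation:
initial (ε-close {0}): {0,1,2}
'a' @ 1: {3,4}
'b' @ 2: {5,6}
'a' @ 3: {1,7}  ✓accept
end set {1,7} — state 1 in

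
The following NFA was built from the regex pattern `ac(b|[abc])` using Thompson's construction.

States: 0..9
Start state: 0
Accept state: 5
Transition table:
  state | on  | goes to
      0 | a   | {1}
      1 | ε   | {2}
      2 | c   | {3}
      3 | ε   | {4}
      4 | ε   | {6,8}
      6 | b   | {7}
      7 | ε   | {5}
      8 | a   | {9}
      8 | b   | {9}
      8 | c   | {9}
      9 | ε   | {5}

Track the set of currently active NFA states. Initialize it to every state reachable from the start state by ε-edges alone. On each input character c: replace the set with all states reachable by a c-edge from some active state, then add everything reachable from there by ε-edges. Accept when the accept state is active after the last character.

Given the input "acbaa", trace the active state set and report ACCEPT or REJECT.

initial (ε-close {0}): {0}
'a' @ 1: {1,2}
'c' @ 2: {3,4,6,8}
'b' @ 3: {5,7,9}  [accepting]
'a' @ 4: {}  — state set empty
rest 'a' ignored (set empty)
end set {} — state 5 not in

Answer: REJECT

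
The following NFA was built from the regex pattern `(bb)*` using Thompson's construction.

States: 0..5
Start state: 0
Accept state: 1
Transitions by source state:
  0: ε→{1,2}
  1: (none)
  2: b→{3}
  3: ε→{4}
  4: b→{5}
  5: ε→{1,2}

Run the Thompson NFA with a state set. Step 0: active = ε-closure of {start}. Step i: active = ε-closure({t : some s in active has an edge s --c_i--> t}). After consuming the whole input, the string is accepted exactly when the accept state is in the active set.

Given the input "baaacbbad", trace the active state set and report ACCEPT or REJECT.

Answer: REJECT

Trace:
start: ε-closure({0}) = {0,1,2}
'b' @ 1: {3,4}
'a' @ 2: {}  — dead — no transitions
rest 'aacbbad' ignored (set empty)
after full input: {}  (accept=1 not in)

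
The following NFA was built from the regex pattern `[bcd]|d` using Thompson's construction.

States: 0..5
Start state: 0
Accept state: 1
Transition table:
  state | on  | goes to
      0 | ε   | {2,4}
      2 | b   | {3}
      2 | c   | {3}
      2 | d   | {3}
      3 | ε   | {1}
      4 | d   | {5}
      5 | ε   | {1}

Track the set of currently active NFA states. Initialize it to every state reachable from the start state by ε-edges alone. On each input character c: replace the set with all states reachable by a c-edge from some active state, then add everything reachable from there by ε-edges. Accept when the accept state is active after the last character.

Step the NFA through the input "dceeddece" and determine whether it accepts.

S₀ = ε-closure({0}) = {0,2,4}
'd' @ 1: {1,3,5}  (accept∈set)
'c' @ 2: {}  — no active states
rest 'eeddece' ignored (set empty)
end set {} — state 1 not in

Answer: REJECT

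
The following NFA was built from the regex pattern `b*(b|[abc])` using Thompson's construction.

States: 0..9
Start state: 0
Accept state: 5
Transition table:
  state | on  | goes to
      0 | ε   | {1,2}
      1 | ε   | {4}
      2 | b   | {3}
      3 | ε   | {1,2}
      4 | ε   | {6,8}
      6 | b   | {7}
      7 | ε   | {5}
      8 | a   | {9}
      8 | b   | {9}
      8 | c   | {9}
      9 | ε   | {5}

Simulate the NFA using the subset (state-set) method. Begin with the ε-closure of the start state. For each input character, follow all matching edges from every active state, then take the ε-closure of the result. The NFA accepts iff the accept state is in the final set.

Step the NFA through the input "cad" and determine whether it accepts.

start: ε-closure({0}) = {0,1,2,4,6,8}
'c' @ 1: {5,9}  (accept∈set)
'a' @ 2: {}  — no active states
rest 'd' ignored (set empty)
final: {}; accept 5 not in set

Answer: REJECT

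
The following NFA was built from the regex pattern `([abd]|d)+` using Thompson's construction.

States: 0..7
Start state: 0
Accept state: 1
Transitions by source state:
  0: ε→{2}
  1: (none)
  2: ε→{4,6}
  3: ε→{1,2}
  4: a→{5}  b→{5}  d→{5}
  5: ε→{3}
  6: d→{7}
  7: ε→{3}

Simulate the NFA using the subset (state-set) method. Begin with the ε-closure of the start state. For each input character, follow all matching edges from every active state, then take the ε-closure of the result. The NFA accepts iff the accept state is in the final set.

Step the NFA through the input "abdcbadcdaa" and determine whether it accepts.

initial (ε-close {0}): {0,2,4,6}
'a' @ 1: {1,2,3,4,5,6}  ✓accept
'b' @ 2: {1,2,3,4,5,6}  ✓accept
'd' @ 3: {1,2,3,4,5,6,7}  ✓accept
'c' @ 4: {}  — dead — no transitions
rest 'badcdaa' ignored (set empty)
final: {}; accept 1 not in set

Answer: REJECT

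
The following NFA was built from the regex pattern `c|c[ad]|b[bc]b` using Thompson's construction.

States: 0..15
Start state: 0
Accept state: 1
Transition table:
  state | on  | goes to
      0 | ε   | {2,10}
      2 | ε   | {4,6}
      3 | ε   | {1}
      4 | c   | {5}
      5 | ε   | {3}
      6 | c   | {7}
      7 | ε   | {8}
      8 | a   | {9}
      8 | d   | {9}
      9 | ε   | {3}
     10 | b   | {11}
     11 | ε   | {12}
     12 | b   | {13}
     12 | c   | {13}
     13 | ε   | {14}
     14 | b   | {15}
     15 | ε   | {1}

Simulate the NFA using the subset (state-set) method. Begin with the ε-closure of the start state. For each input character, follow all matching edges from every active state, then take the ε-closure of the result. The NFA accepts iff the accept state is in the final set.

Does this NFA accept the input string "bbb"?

Answer: ACCEPT

Steps:
S₀ = ε-closure({0}) = {0,2,4,6,10}
'b' @ 1: {11,12}
'b' @ 2: {13,14}
'b' @ 3: {1,15}  (accept∈set)
after full input: {1,15}  (accept=1 in)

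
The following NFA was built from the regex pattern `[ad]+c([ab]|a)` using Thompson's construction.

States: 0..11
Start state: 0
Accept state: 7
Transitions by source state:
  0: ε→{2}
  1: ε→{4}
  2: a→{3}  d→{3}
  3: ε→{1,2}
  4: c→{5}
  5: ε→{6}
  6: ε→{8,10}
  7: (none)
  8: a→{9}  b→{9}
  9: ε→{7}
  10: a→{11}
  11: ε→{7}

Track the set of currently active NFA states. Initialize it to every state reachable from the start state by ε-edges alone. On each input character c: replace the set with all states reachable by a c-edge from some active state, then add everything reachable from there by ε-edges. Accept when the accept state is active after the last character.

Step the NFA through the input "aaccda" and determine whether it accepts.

start: ε-closure({0}) = {0,2}
'a' @ 1: {1,2,3,4}
'a' @ 2: {1,2,3,4}
'c' @ 3: {5,6,8,10}
'c' @ 4: {}  — state set empty
rest 'da' ignored (set empty)
after full input: {}  (accept=7 not in)

Answer: REJECT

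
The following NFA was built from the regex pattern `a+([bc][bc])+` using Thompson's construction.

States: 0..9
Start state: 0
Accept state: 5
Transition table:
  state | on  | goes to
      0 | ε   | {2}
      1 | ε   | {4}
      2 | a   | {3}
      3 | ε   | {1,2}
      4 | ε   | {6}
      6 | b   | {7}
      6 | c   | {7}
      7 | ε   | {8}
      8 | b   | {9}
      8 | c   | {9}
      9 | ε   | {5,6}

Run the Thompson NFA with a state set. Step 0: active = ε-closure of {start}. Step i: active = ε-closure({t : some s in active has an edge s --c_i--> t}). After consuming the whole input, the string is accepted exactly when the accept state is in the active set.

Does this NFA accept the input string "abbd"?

start: ε-closure({0}) = {0,2}
'a' @ 1: {1,2,3,4,6}
'b' @ 2: {7,8}
'b' @ 3: {5,6,9}  ✓accept
'd' @ 4: {}  — dead — no transitions
end set {} — state 5 not in

Answer: REJECT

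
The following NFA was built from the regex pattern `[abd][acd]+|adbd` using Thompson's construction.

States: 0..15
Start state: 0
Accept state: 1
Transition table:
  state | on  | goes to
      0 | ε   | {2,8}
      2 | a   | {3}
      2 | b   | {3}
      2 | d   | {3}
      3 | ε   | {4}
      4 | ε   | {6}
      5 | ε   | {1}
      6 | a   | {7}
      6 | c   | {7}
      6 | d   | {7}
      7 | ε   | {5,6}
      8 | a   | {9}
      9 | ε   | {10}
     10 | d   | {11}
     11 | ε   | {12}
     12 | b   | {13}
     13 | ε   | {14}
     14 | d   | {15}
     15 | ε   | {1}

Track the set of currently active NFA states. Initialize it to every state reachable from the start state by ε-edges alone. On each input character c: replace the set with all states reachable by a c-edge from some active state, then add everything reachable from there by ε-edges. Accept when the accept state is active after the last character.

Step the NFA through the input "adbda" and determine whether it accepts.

Answer: REJECT

Derivation:
initial (ε-close {0}): {0,2,8}
'a' @ 1: {3,4,6,9,10}
'd' @ 2: {1,5,6,7,11,12}  (accept∈set)
'b' @ 3: {13,14}
'd' @ 4: {1,15}  (accept∈set)
'a' @ 5: {}  — no active states
after full input: {}  (accept=1 not in)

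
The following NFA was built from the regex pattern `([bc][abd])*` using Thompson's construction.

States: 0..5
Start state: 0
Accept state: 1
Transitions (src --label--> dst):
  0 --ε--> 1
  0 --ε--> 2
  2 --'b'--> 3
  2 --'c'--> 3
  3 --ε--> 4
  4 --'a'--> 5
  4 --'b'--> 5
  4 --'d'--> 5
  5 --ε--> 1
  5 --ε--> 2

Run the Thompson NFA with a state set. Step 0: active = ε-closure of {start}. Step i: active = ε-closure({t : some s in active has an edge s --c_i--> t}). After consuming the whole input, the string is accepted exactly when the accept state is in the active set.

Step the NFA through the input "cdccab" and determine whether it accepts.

Answer: REJECT

Derivation:
initial (ε-close {0}): {0,1,2}
'c' @ 1: {3,4}
'd' @ 2: {1,2,5}  (accept∈set)
'c' @ 3: {3,4}
'c' @ 4: {}  — dead — no transitions
rest 'ab' ignored (set empty)
after full input: {}  (accept=1 not in)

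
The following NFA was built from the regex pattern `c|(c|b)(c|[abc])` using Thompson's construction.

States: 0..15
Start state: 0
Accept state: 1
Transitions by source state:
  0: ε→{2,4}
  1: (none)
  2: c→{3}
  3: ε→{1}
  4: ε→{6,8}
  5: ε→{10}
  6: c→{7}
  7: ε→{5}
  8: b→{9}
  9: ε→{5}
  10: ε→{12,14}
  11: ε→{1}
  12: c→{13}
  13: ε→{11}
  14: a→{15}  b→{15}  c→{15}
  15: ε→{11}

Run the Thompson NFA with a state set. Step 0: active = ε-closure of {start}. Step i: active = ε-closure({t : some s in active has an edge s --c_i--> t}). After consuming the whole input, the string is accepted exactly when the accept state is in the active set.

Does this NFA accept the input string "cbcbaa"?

Answer: REJECT

Steps:
initial (ε-close {0}): {0,2,4,6,8}
'c' @ 1: {1,3,5,7,10,12,14}  ✓accept
'b' @ 2: {1,11,15}  ✓accept
'c' @ 3: {}  — no active states
rest 'baa' ignored (set empty)
after full input: {}  (accept=1 not in)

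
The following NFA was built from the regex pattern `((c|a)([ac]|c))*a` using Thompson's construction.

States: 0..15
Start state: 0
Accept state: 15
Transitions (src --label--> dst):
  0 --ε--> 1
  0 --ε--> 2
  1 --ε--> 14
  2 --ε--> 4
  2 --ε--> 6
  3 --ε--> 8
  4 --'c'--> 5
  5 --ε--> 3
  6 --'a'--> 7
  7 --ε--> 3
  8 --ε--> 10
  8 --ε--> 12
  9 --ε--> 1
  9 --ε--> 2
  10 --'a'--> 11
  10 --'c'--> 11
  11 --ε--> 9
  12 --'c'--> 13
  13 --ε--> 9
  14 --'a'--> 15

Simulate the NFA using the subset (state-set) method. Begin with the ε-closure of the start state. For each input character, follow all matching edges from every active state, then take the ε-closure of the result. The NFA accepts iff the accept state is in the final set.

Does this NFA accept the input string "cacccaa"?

start: ε-closure({0}) = {0,1,2,4,6,14}
'c' @ 1: {3,5,8,10,12}
'a' @ 2: {1,2,4,6,9,11,14}
'c' @ 3: {3,5,8,10,12}
'c' @ 4: {1,2,4,6,9,11,13,14}
'c' @ 5: {3,5,8,10,12}
'a' @ 6: {1,2,4,6,9,11,14}
'a' @ 7: {3,7,8,10,12,15}  (accept∈set)
after full input: {3,7,8,10,12,15}  (accept=15 in)

Answer: ACCEPT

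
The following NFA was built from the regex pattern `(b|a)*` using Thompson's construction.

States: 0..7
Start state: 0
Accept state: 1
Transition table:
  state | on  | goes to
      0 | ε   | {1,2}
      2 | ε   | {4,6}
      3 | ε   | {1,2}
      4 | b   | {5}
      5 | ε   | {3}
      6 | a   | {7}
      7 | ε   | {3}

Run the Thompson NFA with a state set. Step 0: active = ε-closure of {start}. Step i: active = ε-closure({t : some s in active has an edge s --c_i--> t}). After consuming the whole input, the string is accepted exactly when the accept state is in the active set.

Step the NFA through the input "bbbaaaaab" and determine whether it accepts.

initial (ε-close {0}): {0,1,2,4,6}
'b' @ 1: {1,2,3,4,5,6}  (accept∈set)
'b' @ 2: {1,2,3,4,5,6}  (accept∈set)
'b' @ 3: {1,2,3,4,5,6}  (accept∈set)
'a' @ 4: {1,2,3,4,6,7}  (accept∈set)
'a' @ 5: {1,2,3,4,6,7}  (accept∈set)
'a' @ 6: {1,2,3,4,6,7}  (accept∈set)
'a' @ 7: {1,2,3,4,6,7}  (accept∈set)
'a' @ 8: {1,2,3,4,6,7}  (accept∈set)
'b' @ 9: {1,2,3,4,5,6}  (accept∈set)
after full input: {1,2,3,4,5,6}  (accept=1 in)

Answer: ACCEPT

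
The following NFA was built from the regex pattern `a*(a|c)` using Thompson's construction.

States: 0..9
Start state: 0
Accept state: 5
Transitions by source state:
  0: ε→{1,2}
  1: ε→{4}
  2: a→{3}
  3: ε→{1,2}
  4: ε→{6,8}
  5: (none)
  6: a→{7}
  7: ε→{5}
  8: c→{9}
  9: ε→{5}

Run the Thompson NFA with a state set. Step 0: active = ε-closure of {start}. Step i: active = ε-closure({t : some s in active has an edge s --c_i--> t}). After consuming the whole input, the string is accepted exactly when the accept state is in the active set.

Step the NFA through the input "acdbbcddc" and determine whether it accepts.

Answer: REJECT

Steps:
initial (ε-close {0}): {0,1,2,4,6,8}
'a' @ 1: {1,2,3,4,5,6,7,8}  (accept∈set)
'c' @ 2: {5,9}  (accept∈set)
'd' @ 3: {}  — state set empty
rest 'bbcddc' ignored (set empty)
final: {}; accept 5 not in set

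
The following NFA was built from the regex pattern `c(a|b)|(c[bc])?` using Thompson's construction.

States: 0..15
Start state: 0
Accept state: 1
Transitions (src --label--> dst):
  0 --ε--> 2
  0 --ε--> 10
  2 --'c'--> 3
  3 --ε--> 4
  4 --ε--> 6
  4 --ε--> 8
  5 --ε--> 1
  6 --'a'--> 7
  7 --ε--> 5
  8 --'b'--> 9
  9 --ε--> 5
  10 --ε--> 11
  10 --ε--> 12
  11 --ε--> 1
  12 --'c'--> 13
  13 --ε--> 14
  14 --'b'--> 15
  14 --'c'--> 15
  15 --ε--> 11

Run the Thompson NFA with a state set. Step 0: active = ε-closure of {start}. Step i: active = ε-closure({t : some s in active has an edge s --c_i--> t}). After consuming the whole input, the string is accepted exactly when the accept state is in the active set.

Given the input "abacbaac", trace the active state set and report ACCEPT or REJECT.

S₀ = ε-closure({0}) = {0,1,2,10,11,12}
'a' @ 1: {}  — state set empty
rest 'bacbaac' ignored (set empty)
final: {}; accept 1 not in set

Answer: REJECT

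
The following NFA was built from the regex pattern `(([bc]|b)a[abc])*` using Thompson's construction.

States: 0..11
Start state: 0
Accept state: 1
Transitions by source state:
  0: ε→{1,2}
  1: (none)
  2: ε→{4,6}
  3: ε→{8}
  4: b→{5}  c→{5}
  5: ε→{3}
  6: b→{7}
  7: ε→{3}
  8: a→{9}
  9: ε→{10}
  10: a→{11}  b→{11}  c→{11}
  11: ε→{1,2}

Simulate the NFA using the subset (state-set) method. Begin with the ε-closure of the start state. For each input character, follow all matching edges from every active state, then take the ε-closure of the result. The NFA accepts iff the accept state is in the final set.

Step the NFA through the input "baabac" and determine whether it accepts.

initial (ε-close {0}): {0,1,2,4,6}
'b' @ 1: {3,5,7,8}
'a' @ 2: {9,10}
'a' @ 3: {1,2,4,6,11}  ✓accept
'b' @ 4: {3,5,7,8}
'a' @ 5: {9,10}
'c' @ 6: {1,2,4,6,11}  ✓accept
end set {1,2,4,6,11} — state 1 in

Answer: ACCEPT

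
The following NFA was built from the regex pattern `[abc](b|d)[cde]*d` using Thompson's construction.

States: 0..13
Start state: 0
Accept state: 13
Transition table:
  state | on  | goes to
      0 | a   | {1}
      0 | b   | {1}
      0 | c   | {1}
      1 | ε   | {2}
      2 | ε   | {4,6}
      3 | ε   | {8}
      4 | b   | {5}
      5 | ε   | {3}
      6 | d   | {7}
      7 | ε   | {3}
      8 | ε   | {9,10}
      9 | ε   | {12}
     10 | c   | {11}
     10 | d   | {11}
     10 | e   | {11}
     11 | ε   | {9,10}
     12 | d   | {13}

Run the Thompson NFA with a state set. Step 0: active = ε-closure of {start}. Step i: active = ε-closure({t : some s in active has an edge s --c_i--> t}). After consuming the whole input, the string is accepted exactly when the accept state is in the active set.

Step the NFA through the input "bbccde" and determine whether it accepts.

Answer: REJECT

Trace:
start: ε-closure({0}) = {0}
'b' @ 1: {1,2,4,6}
'b' @ 2: {3,5,8,9,10,12}
'c' @ 3: {9,10,11,12}
'c' @ 4: {9,10,11,12}
'd' @ 5: {9,10,11,12,13}  (accept∈set)
'e' @ 6: {9,10,11,12}
after full input: {9,10,11,12}  (accept=13 not in)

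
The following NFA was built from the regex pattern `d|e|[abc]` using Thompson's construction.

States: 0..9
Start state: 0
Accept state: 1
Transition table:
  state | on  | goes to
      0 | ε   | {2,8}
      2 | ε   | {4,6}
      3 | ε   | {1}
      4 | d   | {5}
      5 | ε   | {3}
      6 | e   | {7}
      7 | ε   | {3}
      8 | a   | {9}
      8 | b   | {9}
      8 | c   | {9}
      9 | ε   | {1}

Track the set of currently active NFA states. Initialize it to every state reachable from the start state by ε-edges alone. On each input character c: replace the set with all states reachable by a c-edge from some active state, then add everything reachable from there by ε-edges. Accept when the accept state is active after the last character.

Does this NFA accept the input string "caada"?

S₀ = ε-closure({0}) = {0,2,4,6,8}
'c' @ 1: {1,9}  ✓accept
'a' @ 2: {}  — state set empty
rest 'ada' ignored (set empty)
end set {} — state 1 not in

Answer: REJECT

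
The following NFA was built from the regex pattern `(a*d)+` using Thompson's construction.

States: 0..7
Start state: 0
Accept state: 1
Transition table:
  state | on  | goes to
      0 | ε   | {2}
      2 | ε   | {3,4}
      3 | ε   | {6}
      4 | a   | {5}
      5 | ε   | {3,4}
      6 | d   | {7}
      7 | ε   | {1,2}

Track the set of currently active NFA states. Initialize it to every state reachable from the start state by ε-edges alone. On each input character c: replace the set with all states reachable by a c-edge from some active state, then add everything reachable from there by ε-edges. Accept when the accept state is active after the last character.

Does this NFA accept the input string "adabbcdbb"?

Answer: REJECT

Derivation:
start: ε-closure({0}) = {0,2,3,4,6}
'a' @ 1: {3,4,5,6}
'd' @ 2: {1,2,3,4,6,7}  ✓accept
'a' @ 3: {3,4,5,6}
'b' @ 4: {}  — no active states
rest 'bcdbb' ignored (set empty)
final: {}; accept 1 not in set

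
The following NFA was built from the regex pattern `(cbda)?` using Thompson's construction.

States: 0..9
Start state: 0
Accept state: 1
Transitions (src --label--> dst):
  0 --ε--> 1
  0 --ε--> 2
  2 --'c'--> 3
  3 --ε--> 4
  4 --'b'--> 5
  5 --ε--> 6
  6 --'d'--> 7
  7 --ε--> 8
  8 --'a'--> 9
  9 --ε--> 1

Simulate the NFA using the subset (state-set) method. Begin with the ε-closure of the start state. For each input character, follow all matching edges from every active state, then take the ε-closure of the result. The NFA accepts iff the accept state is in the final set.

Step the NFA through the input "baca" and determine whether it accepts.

Answer: REJECT

Steps:
initial (ε-close {0}): {0,1,2}
'b' @ 1: {}  — no active states
rest 'aca' ignored (set empty)
final: {}; accept 1 not in set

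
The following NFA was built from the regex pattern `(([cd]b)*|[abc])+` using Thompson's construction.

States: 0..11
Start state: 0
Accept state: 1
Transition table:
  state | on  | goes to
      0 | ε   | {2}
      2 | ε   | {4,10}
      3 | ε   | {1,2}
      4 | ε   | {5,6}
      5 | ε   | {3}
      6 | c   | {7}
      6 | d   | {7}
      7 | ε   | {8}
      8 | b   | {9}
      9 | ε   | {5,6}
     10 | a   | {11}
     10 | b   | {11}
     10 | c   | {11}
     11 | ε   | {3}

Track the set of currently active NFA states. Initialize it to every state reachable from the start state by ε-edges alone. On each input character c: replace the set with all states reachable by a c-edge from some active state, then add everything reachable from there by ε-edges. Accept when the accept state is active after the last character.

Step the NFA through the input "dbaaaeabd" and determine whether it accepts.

Answer: REJECT

Trace:
start: ε-closure({0}) = {0,1,2,3,4,5,6,10}
'd' @ 1: {7,8}
'b' @ 2: {1,2,3,4,5,6,9,10}  ✓accept
'a' @ 3: {1,2,3,4,5,6,10,11}  ✓accept
'a' @ 4: {1,2,3,4,5,6,10,11}  ✓accept
'a' @ 5: {1,2,3,4,5,6,10,11}  ✓accept
'e' @ 6: {}  — dead — no transitions
rest 'abd' ignored (set empty)
final: {}; accept 1 not in set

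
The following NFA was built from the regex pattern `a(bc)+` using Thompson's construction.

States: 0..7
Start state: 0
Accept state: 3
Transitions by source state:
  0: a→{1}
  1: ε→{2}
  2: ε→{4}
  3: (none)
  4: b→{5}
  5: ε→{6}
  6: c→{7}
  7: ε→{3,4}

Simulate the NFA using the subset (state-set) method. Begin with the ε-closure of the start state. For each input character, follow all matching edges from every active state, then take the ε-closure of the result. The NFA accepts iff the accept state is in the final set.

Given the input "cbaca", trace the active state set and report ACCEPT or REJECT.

Answer: REJECT

Trace:
S₀ = ε-closure({0}) = {0}
'c' @ 1: {}  — dead — no transitions
rest 'baca' ignored (set empty)
final: {}; accept 3 not in set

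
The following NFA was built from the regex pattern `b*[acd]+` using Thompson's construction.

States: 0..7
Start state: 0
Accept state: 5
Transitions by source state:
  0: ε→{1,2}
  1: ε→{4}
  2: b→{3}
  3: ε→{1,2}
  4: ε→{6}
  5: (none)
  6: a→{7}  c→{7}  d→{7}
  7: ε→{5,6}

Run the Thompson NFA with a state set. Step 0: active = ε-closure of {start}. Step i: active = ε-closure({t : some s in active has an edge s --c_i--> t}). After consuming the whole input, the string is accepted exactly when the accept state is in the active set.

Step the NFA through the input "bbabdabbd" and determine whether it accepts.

Answer: REJECT

Derivation:
start: ε-closure({0}) = {0,1,2,4,6}
'b' @ 1: {1,2,3,4,6}
'b' @ 2: {1,2,3,4,6}
'a' @ 3: {5,6,7}  ✓accept
'b' @ 4: {}  — dead — no transitions
rest 'dabbd' ignored (set empty)
final: {}; accept 5 not in set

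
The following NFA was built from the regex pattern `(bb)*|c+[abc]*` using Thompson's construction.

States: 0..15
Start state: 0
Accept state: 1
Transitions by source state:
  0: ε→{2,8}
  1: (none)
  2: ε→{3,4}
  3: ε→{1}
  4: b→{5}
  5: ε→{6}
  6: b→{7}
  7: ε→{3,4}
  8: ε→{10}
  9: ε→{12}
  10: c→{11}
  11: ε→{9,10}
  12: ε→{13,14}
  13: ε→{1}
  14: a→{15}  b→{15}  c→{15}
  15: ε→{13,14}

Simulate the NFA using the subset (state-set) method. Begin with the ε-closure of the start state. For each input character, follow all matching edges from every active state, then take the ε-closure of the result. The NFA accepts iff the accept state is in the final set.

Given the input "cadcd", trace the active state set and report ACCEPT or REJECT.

Answer: REJECT

Steps:
initial (ε-close {0}): {0,1,2,3,4,8,10}
'c' @ 1: {1,9,10,11,12,13,14}  ✓accept
'a' @ 2: {1,13,14,15}  ✓accept
'd' @ 3: {}  — state set empty
rest 'cd' ignored (set empty)
after full input: {}  (accept=1 not in)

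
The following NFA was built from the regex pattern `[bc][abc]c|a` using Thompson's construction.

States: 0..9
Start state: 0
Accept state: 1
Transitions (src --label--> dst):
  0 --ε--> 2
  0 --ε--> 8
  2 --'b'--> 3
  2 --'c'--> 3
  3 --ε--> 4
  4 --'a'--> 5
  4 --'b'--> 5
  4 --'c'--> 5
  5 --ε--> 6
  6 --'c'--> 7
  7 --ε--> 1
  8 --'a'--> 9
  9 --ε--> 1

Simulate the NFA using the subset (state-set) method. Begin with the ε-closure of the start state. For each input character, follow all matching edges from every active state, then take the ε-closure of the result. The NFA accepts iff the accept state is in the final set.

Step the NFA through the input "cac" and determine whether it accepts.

Answer: ACCEPT

Trace:
S₀ = ε-closure({0}) = {0,2,8}
'c' @ 1: {3,4}
'a' @ 2: {5,6}
'c' @ 3: {1,7}  (accept∈set)
after full input: {1,7}  (accept=1 in)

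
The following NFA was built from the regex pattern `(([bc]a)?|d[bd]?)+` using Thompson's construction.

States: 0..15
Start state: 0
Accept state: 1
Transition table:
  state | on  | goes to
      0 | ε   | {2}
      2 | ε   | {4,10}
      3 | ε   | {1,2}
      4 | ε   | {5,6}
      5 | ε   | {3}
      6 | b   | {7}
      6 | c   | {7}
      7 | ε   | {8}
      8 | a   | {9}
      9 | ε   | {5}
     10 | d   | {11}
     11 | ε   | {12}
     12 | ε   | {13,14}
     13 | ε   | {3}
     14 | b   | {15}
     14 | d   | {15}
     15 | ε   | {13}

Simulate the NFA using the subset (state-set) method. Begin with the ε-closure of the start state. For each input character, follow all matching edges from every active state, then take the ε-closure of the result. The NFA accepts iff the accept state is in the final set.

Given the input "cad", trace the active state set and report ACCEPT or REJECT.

Answer: ACCEPT

Trace:
initial (ε-close {0}): {0,1,2,3,4,5,6,10}
'c' @ 1: {7,8}
'a' @ 2: {1,2,3,4,5,6,9,10}  [accepting]
'd' @ 3: {1,2,3,4,5,6,10,11,12,13,14}  [accepting]
end set {1,2,3,4,5,6,10,11,12,13,14} — state 1 in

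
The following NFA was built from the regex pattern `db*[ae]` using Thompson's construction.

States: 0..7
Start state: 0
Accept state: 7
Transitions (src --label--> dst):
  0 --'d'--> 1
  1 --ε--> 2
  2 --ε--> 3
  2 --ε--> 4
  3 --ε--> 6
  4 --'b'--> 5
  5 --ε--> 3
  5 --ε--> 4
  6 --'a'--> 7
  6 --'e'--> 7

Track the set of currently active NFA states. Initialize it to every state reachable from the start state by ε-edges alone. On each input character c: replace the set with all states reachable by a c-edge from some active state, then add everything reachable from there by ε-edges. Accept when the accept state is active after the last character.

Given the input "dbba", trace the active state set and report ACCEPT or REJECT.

start: ε-closure({0}) = {0}
'd' @ 1: {1,2,3,4,6}
'b' @ 2: {3,4,5,6}
'b' @ 3: {3,4,5,6}
'a' @ 4: {7}  (accept∈set)
after full input: {7}  (accept=7 in)

Answer: ACCEPT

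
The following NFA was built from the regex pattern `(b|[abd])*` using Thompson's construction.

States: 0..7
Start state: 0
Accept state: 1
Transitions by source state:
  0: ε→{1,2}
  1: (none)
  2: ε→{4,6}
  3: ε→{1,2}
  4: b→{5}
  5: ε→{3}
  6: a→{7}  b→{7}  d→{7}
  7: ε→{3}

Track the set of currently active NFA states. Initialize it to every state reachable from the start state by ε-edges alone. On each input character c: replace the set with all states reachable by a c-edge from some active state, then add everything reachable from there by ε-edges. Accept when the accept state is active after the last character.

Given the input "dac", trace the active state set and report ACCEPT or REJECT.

Answer: REJECT

Steps:
initial (ε-close {0}): {0,1,2,4,6}
'd' @ 1: {1,2,3,4,6,7}  (accept∈set)
'a' @ 2: {1,2,3,4,6,7}  (accept∈set)
'c' @ 3: {}  — dead — no transitions
after full input: {}  (accept=1 not in)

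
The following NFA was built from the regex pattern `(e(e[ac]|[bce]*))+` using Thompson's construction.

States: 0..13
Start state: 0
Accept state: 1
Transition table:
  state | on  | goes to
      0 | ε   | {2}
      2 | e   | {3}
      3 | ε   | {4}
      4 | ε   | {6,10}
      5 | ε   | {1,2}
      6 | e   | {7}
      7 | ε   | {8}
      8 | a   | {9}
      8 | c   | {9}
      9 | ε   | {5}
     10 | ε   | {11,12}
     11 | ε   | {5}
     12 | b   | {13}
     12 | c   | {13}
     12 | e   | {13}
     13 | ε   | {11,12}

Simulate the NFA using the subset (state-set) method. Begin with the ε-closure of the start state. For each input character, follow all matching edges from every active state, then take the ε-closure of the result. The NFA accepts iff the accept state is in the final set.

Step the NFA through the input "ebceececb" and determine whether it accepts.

S₀ = ε-closure({0}) = {0,2}
'e' @ 1: {1,2,3,4,5,6,10,11,12}  ✓accept
'b' @ 2: {1,2,5,11,12,13}  ✓accept
'c' @ 3: {1,2,5,11,12,13}  ✓accept
'e' @ 4: {1,2,3,4,5,6,10,11,12,13}  ✓accept
'e' @ 5: {1,2,3,4,5,6,7,8,10,11,12,13}  ✓accept
'c' @ 6: {1,2,5,9,11,12,13}  ✓accept
'e' @ 7: {1,2,3,4,5,6,10,11,12,13}  ✓accept
'c' @ 8: {1,2,5,11,12,13}  ✓accept
'b' @ 9: {1,2,5,11,12,13}  ✓accept
after full input: {1,2,5,11,12,13}  (accept=1 in)

Answer: ACCEPT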